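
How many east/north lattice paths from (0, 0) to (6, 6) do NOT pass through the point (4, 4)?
Number of paths = 504

Total paths from (0, 0) to (6, 6): C(12, 6) = 924. Paths through (4, 4): (paths (0, 0) → (4, 4)) × (paths (4, 4) → (6, 6)) = C(8, 4) · C(4, 2) = 70 · 6 = 420. Avoidance count = 924 − 420 = 504.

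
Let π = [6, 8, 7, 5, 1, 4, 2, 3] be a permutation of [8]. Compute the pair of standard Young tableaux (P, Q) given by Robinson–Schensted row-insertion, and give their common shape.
P = [1, 2, 3] / [4, 7] / [5] / [6] / [8];  Q = [1, 2, 8] / [3, 6] / [4] / [5] / [7];  common shape = (3, 2, 1, 1, 1)

Row-insert the values π_1, π_2, … into P one at a time, bumping the leftmost entry strictly greater than the inserted value down to the next row. The recording tableau Q records, in position (i, j), the step at which that cell was added to P.
  Insert 6 (step 1): P = [6];  Q = [1]
  Insert 8 (step 2): P = [6, 8];  Q = [1, 2]
  Insert 7 (step 3): P = [6, 7] / [8];  Q = [1, 2] / [3]
  Insert 5 (step 4): P = [5, 7] / [6] / [8];  Q = [1, 2] / [3] / [4]
  Insert 1 (step 5): P = [1, 7] / [5] / [6] / [8];  Q = [1, 2] / [3] / [4] / [5]
  Insert 4 (step 6): P = [1, 4] / [5, 7] / [6] / [8];  Q = [1, 2] / [3, 6] / [4] / [5]
  Insert 2 (step 7): P = [1, 2] / [4, 7] / [5] / [6] / [8];  Q = [1, 2] / [3, 6] / [4] / [5] / [7]
  Insert 3 (step 8): P = [1, 2, 3] / [4, 7] / [5] / [6] / [8];  Q = [1, 2, 8] / [3, 6] / [4] / [5] / [7]
Final shape: (3, 2, 1, 1, 1).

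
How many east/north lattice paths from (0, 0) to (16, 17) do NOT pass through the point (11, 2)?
Number of paths = 1165593798

Total paths from (0, 0) to (16, 17): C(33, 16) = 1166803110. Paths through (11, 2): (paths (0, 0) → (11, 2)) × (paths (11, 2) → (16, 17)) = C(13, 11) · C(20, 5) = 78 · 15504 = 1209312. Avoidance count = 1166803110 − 1209312 = 1165593798.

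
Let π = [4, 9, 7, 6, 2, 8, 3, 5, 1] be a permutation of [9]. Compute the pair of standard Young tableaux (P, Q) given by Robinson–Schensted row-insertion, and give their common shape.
P = [1, 3, 5] / [2, 6, 8] / [4] / [7] / [9];  Q = [1, 2, 6] / [3, 7, 8] / [4] / [5] / [9];  common shape = (3, 3, 1, 1, 1)

Row-insert the values π_1, π_2, … into P one at a time, bumping the leftmost entry strictly greater than the inserted value down to the next row. The recording tableau Q records, in position (i, j), the step at which that cell was added to P.
  Insert 4 (step 1): P = [4];  Q = [1]
  Insert 9 (step 2): P = [4, 9];  Q = [1, 2]
  Insert 7 (step 3): P = [4, 7] / [9];  Q = [1, 2] / [3]
  Insert 6 (step 4): P = [4, 6] / [7] / [9];  Q = [1, 2] / [3] / [4]
  Insert 2 (step 5): P = [2, 6] / [4] / [7] / [9];  Q = [1, 2] / [3] / [4] / [5]
  Insert 8 (step 6): P = [2, 6, 8] / [4] / [7] / [9];  Q = [1, 2, 6] / [3] / [4] / [5]
  Insert 3 (step 7): P = [2, 3, 8] / [4, 6] / [7] / [9];  Q = [1, 2, 6] / [3, 7] / [4] / [5]
  Insert 5 (step 8): P = [2, 3, 5] / [4, 6, 8] / [7] / [9];  Q = [1, 2, 6] / [3, 7, 8] / [4] / [5]
  Insert 1 (step 9): P = [1, 3, 5] / [2, 6, 8] / [4] / [7] / [9];  Q = [1, 2, 6] / [3, 7, 8] / [4] / [5] / [9]
Final shape: (3, 3, 1, 1, 1).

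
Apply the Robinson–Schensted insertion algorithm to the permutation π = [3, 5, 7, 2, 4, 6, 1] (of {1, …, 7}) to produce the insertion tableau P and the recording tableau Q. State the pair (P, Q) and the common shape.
P = [1, 4, 6] / [2, 5, 7] / [3];  Q = [1, 2, 3] / [4, 5, 6] / [7];  common shape = (3, 3, 1)

Row-insert the values π_1, π_2, … into P one at a time, bumping the leftmost entry strictly greater than the inserted value down to the next row. The recording tableau Q records, in position (i, j), the step at which that cell was added to P.
  Insert 3 (step 1): P = [3];  Q = [1]
  Insert 5 (step 2): P = [3, 5];  Q = [1, 2]
  Insert 7 (step 3): P = [3, 5, 7];  Q = [1, 2, 3]
  Insert 2 (step 4): P = [2, 5, 7] / [3];  Q = [1, 2, 3] / [4]
  Insert 4 (step 5): P = [2, 4, 7] / [3, 5];  Q = [1, 2, 3] / [4, 5]
  Insert 6 (step 6): P = [2, 4, 6] / [3, 5, 7];  Q = [1, 2, 3] / [4, 5, 6]
  Insert 1 (step 7): P = [1, 4, 6] / [2, 5, 7] / [3];  Q = [1, 2, 3] / [4, 5, 6] / [7]
Final shape: (3, 3, 1).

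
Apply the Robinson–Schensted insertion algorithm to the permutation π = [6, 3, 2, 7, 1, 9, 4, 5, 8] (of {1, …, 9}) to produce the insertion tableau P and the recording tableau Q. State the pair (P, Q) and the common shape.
P = [1, 4, 5, 8] / [2, 7, 9] / [3] / [6];  Q = [1, 4, 6, 9] / [2, 7, 8] / [3] / [5];  common shape = (4, 3, 1, 1)

Row-insert the values π_1, π_2, … into P one at a time, bumping the leftmost entry strictly greater than the inserted value down to the next row. The recording tableau Q records, in position (i, j), the step at which that cell was added to P.
  Insert 6 (step 1): P = [6];  Q = [1]
  Insert 3 (step 2): P = [3] / [6];  Q = [1] / [2]
  Insert 2 (step 3): P = [2] / [3] / [6];  Q = [1] / [2] / [3]
  Insert 7 (step 4): P = [2, 7] / [3] / [6];  Q = [1, 4] / [2] / [3]
  Insert 1 (step 5): P = [1, 7] / [2] / [3] / [6];  Q = [1, 4] / [2] / [3] / [5]
  Insert 9 (step 6): P = [1, 7, 9] / [2] / [3] / [6];  Q = [1, 4, 6] / [2] / [3] / [5]
  Insert 4 (step 7): P = [1, 4, 9] / [2, 7] / [3] / [6];  Q = [1, 4, 6] / [2, 7] / [3] / [5]
  Insert 5 (step 8): P = [1, 4, 5] / [2, 7, 9] / [3] / [6];  Q = [1, 4, 6] / [2, 7, 8] / [3] / [5]
  Insert 8 (step 9): P = [1, 4, 5, 8] / [2, 7, 9] / [3] / [6];  Q = [1, 4, 6, 9] / [2, 7, 8] / [3] / [5]
Final shape: (4, 3, 1, 1).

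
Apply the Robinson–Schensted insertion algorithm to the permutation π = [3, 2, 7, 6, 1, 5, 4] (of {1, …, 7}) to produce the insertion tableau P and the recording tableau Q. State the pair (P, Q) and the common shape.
P = [1, 4] / [2, 5] / [3, 6] / [7];  Q = [1, 3] / [2, 4] / [5, 6] / [7];  common shape = (2, 2, 2, 1)

Row-insert the values π_1, π_2, … into P one at a time, bumping the leftmost entry strictly greater than the inserted value down to the next row. The recording tableau Q records, in position (i, j), the step at which that cell was added to P.
  Insert 3 (step 1): P = [3];  Q = [1]
  Insert 2 (step 2): P = [2] / [3];  Q = [1] / [2]
  Insert 7 (step 3): P = [2, 7] / [3];  Q = [1, 3] / [2]
  Insert 6 (step 4): P = [2, 6] / [3, 7];  Q = [1, 3] / [2, 4]
  Insert 1 (step 5): P = [1, 6] / [2, 7] / [3];  Q = [1, 3] / [2, 4] / [5]
  Insert 5 (step 6): P = [1, 5] / [2, 6] / [3, 7];  Q = [1, 3] / [2, 4] / [5, 6]
  Insert 4 (step 7): P = [1, 4] / [2, 5] / [3, 6] / [7];  Q = [1, 3] / [2, 4] / [5, 6] / [7]
Final shape: (2, 2, 2, 1).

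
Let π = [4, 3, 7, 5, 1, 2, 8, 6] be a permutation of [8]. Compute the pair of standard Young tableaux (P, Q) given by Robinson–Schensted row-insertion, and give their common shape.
P = [1, 2, 6] / [3, 5, 8] / [4, 7];  Q = [1, 3, 7] / [2, 4, 8] / [5, 6];  common shape = (3, 3, 2)

Row-insert the values π_1, π_2, … into P one at a time, bumping the leftmost entry strictly greater than the inserted value down to the next row. The recording tableau Q records, in position (i, j), the step at which that cell was added to P.
  Insert 4 (step 1): P = [4];  Q = [1]
  Insert 3 (step 2): P = [3] / [4];  Q = [1] / [2]
  Insert 7 (step 3): P = [3, 7] / [4];  Q = [1, 3] / [2]
  Insert 5 (step 4): P = [3, 5] / [4, 7];  Q = [1, 3] / [2, 4]
  Insert 1 (step 5): P = [1, 5] / [3, 7] / [4];  Q = [1, 3] / [2, 4] / [5]
  Insert 2 (step 6): P = [1, 2] / [3, 5] / [4, 7];  Q = [1, 3] / [2, 4] / [5, 6]
  Insert 8 (step 7): P = [1, 2, 8] / [3, 5] / [4, 7];  Q = [1, 3, 7] / [2, 4] / [5, 6]
  Insert 6 (step 8): P = [1, 2, 6] / [3, 5, 8] / [4, 7];  Q = [1, 3, 7] / [2, 4, 8] / [5, 6]
Final shape: (3, 3, 2).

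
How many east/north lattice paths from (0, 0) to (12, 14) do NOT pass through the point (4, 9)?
Number of paths = 8737495

Total paths from (0, 0) to (12, 14): C(26, 12) = 9657700. Paths through (4, 9): (paths (0, 0) → (4, 9)) × (paths (4, 9) → (12, 14)) = C(13, 4) · C(13, 8) = 715 · 1287 = 920205. Avoidance count = 9657700 − 920205 = 8737495.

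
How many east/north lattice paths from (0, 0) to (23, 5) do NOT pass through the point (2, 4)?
Number of paths = 97950

Total paths from (0, 0) to (23, 5): C(28, 23) = 98280. Paths through (2, 4): (paths (0, 0) → (2, 4)) × (paths (2, 4) → (23, 5)) = C(6, 2) · C(22, 21) = 15 · 22 = 330. Avoidance count = 98280 − 330 = 97950.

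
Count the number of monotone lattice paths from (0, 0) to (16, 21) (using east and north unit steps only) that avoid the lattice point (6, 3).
Number of paths = 11773433430

Total paths from (0, 0) to (16, 21): C(37, 16) = 12875774670. Paths through (6, 3): (paths (0, 0) → (6, 3)) × (paths (6, 3) → (16, 21)) = C(9, 6) · C(28, 10) = 84 · 13123110 = 1102341240. Avoidance count = 12875774670 − 1102341240 = 11773433430.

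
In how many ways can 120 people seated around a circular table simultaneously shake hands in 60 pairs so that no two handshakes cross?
C_60 = 1583850964596120042686772779038896

These noncrossing handshakes are counted by the Catalan number C_n = (1/(n + 1)) · C(2n, n). For n = 60: C_60 = (1/61) · C(120, 60) = 96614908840363322603893139521372656/61 = 1583850964596120042686772779038896.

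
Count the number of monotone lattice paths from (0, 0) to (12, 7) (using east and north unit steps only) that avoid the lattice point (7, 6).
Number of paths = 40092

Total paths from (0, 0) to (12, 7): C(19, 12) = 50388. Paths through (7, 6): (paths (0, 0) → (7, 6)) × (paths (7, 6) → (12, 7)) = C(13, 7) · C(6, 5) = 1716 · 6 = 10296. Avoidance count = 50388 − 10296 = 40092.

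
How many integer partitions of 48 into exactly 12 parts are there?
p(48, 12 parts) = 12384

Partitions of n into exactly k parts are in bijection with partitions of n − k into at most k parts (subtract 1 from each part). So p(48, exactly 12) = p(36, parts ≤ 12). Computing via the recurrence p(m, j) = p(m, j−1) + p(m−j, j) gives 12384.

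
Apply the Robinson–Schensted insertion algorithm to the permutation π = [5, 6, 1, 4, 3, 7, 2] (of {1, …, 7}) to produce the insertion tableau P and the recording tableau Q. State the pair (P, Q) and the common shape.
P = [1, 2, 7] / [3, 6] / [4] / [5];  Q = [1, 2, 6] / [3, 4] / [5] / [7];  common shape = (3, 2, 1, 1)

Row-insert the values π_1, π_2, … into P one at a time, bumping the leftmost entry strictly greater than the inserted value down to the next row. The recording tableau Q records, in position (i, j), the step at which that cell was added to P.
  Insert 5 (step 1): P = [5];  Q = [1]
  Insert 6 (step 2): P = [5, 6];  Q = [1, 2]
  Insert 1 (step 3): P = [1, 6] / [5];  Q = [1, 2] / [3]
  Insert 4 (step 4): P = [1, 4] / [5, 6];  Q = [1, 2] / [3, 4]
  Insert 3 (step 5): P = [1, 3] / [4, 6] / [5];  Q = [1, 2] / [3, 4] / [5]
  Insert 7 (step 6): P = [1, 3, 7] / [4, 6] / [5];  Q = [1, 2, 6] / [3, 4] / [5]
  Insert 2 (step 7): P = [1, 2, 7] / [3, 6] / [4] / [5];  Q = [1, 2, 6] / [3, 4] / [5] / [7]
Final shape: (3, 2, 1, 1).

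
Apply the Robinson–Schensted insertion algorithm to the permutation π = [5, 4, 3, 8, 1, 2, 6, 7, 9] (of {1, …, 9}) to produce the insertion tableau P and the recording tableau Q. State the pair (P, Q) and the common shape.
P = [1, 2, 6, 7, 9] / [3, 8] / [4] / [5];  Q = [1, 4, 7, 8, 9] / [2, 6] / [3] / [5];  common shape = (5, 2, 1, 1)

Row-insert the values π_1, π_2, … into P one at a time, bumping the leftmost entry strictly greater than the inserted value down to the next row. The recording tableau Q records, in position (i, j), the step at which that cell was added to P.
  Insert 5 (step 1): P = [5];  Q = [1]
  Insert 4 (step 2): P = [4] / [5];  Q = [1] / [2]
  Insert 3 (step 3): P = [3] / [4] / [5];  Q = [1] / [2] / [3]
  Insert 8 (step 4): P = [3, 8] / [4] / [5];  Q = [1, 4] / [2] / [3]
  Insert 1 (step 5): P = [1, 8] / [3] / [4] / [5];  Q = [1, 4] / [2] / [3] / [5]
  Insert 2 (step 6): P = [1, 2] / [3, 8] / [4] / [5];  Q = [1, 4] / [2, 6] / [3] / [5]
  Insert 6 (step 7): P = [1, 2, 6] / [3, 8] / [4] / [5];  Q = [1, 4, 7] / [2, 6] / [3] / [5]
  Insert 7 (step 8): P = [1, 2, 6, 7] / [3, 8] / [4] / [5];  Q = [1, 4, 7, 8] / [2, 6] / [3] / [5]
  Insert 9 (step 9): P = [1, 2, 6, 7, 9] / [3, 8] / [4] / [5];  Q = [1, 4, 7, 8, 9] / [2, 6] / [3] / [5]
Final shape: (5, 2, 1, 1).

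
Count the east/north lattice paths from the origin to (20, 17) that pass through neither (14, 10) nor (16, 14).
Number of paths = 8479719189

Inclusion–exclusion. Total paths: C(37, 20) = 15905368710. Through P₁: C(24, 14)·C(13, 6) = 3365515296. Through P₂: C(30, 16)·C(7, 4) = 5089793625. Since P₁ is strictly southwest of P₂, a monotone path through both must visit P₁ then P₂; paths through both = C(24, 14)·C(6, 2)·C(7, 4) = 1029659400. Avoid both = 15905368710 − 3365515296 − 5089793625 + 1029659400 = 8479719189.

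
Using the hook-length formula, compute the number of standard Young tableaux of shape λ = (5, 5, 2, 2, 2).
# SYT of shape (5, 5, 2, 2, 2) = 250250

Hook-length formula: f^λ = n! / Π hook(c), product over all cells c of the Young diagram. For λ = (5, 5, 2, 2, 2), n = 16 boxes. Hook lengths by row (left-to-right, top-to-bottom): [9, 8, 4, 3, 2]; [8, 7, 3, 2, 1]; [4, 3]; [3, 2]; [2, 1]. Product of hooks = 83607552. So f^λ = 16! / 83607552 = 20922789888000 / 83607552 = 250250.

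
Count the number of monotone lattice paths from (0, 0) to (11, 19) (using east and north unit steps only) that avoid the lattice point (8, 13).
Number of paths = 37534140

Total paths from (0, 0) to (11, 19): C(30, 11) = 54627300. Paths through (8, 13): (paths (0, 0) → (8, 13)) × (paths (8, 13) → (11, 19)) = C(21, 8) · C(9, 3) = 203490 · 84 = 17093160. Avoidance count = 54627300 − 17093160 = 37534140.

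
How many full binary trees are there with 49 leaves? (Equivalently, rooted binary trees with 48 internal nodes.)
C_48 = 131327898242169365477991900

These full binary trees are counted by the Catalan number C_n = (1/(n + 1)) · C(2n, n). For n = 48: C_48 = (1/49) · C(96, 48) = 6435067013866298908421603100/49 = 131327898242169365477991900.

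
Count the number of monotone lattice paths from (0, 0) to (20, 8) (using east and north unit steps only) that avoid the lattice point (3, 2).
Number of paths = 2098635

Total paths from (0, 0) to (20, 8): C(28, 20) = 3108105. Paths through (3, 2): (paths (0, 0) → (3, 2)) × (paths (3, 2) → (20, 8)) = C(5, 3) · C(23, 17) = 10 · 100947 = 1009470. Avoidance count = 3108105 − 1009470 = 2098635.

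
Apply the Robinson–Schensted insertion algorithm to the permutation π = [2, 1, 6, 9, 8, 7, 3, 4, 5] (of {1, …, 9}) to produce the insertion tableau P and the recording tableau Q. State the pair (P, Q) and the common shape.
P = [1, 3, 4, 5] / [2, 6, 7] / [8] / [9];  Q = [1, 3, 4, 9] / [2, 5, 8] / [6] / [7];  common shape = (4, 3, 1, 1)

Row-insert the values π_1, π_2, … into P one at a time, bumping the leftmost entry strictly greater than the inserted value down to the next row. The recording tableau Q records, in position (i, j), the step at which that cell was added to P.
  Insert 2 (step 1): P = [2];  Q = [1]
  Insert 1 (step 2): P = [1] / [2];  Q = [1] / [2]
  Insert 6 (step 3): P = [1, 6] / [2];  Q = [1, 3] / [2]
  Insert 9 (step 4): P = [1, 6, 9] / [2];  Q = [1, 3, 4] / [2]
  Insert 8 (step 5): P = [1, 6, 8] / [2, 9];  Q = [1, 3, 4] / [2, 5]
  Insert 7 (step 6): P = [1, 6, 7] / [2, 8] / [9];  Q = [1, 3, 4] / [2, 5] / [6]
  Insert 3 (step 7): P = [1, 3, 7] / [2, 6] / [8] / [9];  Q = [1, 3, 4] / [2, 5] / [6] / [7]
  Insert 4 (step 8): P = [1, 3, 4] / [2, 6, 7] / [8] / [9];  Q = [1, 3, 4] / [2, 5, 8] / [6] / [7]
  Insert 5 (step 9): P = [1, 3, 4, 5] / [2, 6, 7] / [8] / [9];  Q = [1, 3, 4, 9] / [2, 5, 8] / [6] / [7]
Final shape: (4, 3, 1, 1).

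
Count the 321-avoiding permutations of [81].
C_81 = 4462290049988320482463241297506133183499654740

These 321-avoiding permutations are counted by the Catalan number C_n = (1/(n + 1)) · C(2n, n). For n = 81: C_81 = (1/82) · C(162, 81) = 365907784099042279561985786395502921046971688680/82 = 4462290049988320482463241297506133183499654740.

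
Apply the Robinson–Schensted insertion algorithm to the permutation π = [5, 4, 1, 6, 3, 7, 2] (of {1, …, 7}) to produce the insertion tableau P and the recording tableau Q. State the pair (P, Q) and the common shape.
P = [1, 2, 7] / [3, 6] / [4] / [5];  Q = [1, 4, 6] / [2, 5] / [3] / [7];  common shape = (3, 2, 1, 1)

Row-insert the values π_1, π_2, … into P one at a time, bumping the leftmost entry strictly greater than the inserted value down to the next row. The recording tableau Q records, in position (i, j), the step at which that cell was added to P.
  Insert 5 (step 1): P = [5];  Q = [1]
  Insert 4 (step 2): P = [4] / [5];  Q = [1] / [2]
  Insert 1 (step 3): P = [1] / [4] / [5];  Q = [1] / [2] / [3]
  Insert 6 (step 4): P = [1, 6] / [4] / [5];  Q = [1, 4] / [2] / [3]
  Insert 3 (step 5): P = [1, 3] / [4, 6] / [5];  Q = [1, 4] / [2, 5] / [3]
  Insert 7 (step 6): P = [1, 3, 7] / [4, 6] / [5];  Q = [1, 4, 6] / [2, 5] / [3]
  Insert 2 (step 7): P = [1, 2, 7] / [3, 6] / [4] / [5];  Q = [1, 4, 6] / [2, 5] / [3] / [7]
Final shape: (3, 2, 1, 1).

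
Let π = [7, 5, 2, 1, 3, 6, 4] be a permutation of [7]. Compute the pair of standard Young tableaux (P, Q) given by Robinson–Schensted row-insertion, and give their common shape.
P = [1, 3, 4] / [2, 6] / [5] / [7];  Q = [1, 5, 6] / [2, 7] / [3] / [4];  common shape = (3, 2, 1, 1)

Row-insert the values π_1, π_2, … into P one at a time, bumping the leftmost entry strictly greater than the inserted value down to the next row. The recording tableau Q records, in position (i, j), the step at which that cell was added to P.
  Insert 7 (step 1): P = [7];  Q = [1]
  Insert 5 (step 2): P = [5] / [7];  Q = [1] / [2]
  Insert 2 (step 3): P = [2] / [5] / [7];  Q = [1] / [2] / [3]
  Insert 1 (step 4): P = [1] / [2] / [5] / [7];  Q = [1] / [2] / [3] / [4]
  Insert 3 (step 5): P = [1, 3] / [2] / [5] / [7];  Q = [1, 5] / [2] / [3] / [4]
  Insert 6 (step 6): P = [1, 3, 6] / [2] / [5] / [7];  Q = [1, 5, 6] / [2] / [3] / [4]
  Insert 4 (step 7): P = [1, 3, 4] / [2, 6] / [5] / [7];  Q = [1, 5, 6] / [2, 7] / [3] / [4]
Final shape: (3, 2, 1, 1).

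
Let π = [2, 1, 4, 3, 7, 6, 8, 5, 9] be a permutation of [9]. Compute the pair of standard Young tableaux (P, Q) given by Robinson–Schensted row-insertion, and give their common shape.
P = [1, 3, 5, 8, 9] / [2, 4, 6] / [7];  Q = [1, 3, 5, 7, 9] / [2, 4, 6] / [8];  common shape = (5, 3, 1)

Row-insert the values π_1, π_2, … into P one at a time, bumping the leftmost entry strictly greater than the inserted value down to the next row. The recording tableau Q records, in position (i, j), the step at which that cell was added to P.
  Insert 2 (step 1): P = [2];  Q = [1]
  Insert 1 (step 2): P = [1] / [2];  Q = [1] / [2]
  Insert 4 (step 3): P = [1, 4] / [2];  Q = [1, 3] / [2]
  Insert 3 (step 4): P = [1, 3] / [2, 4];  Q = [1, 3] / [2, 4]
  Insert 7 (step 5): P = [1, 3, 7] / [2, 4];  Q = [1, 3, 5] / [2, 4]
  Insert 6 (step 6): P = [1, 3, 6] / [2, 4, 7];  Q = [1, 3, 5] / [2, 4, 6]
  Insert 8 (step 7): P = [1, 3, 6, 8] / [2, 4, 7];  Q = [1, 3, 5, 7] / [2, 4, 6]
  Insert 5 (step 8): P = [1, 3, 5, 8] / [2, 4, 6] / [7];  Q = [1, 3, 5, 7] / [2, 4, 6] / [8]
  Insert 9 (step 9): P = [1, 3, 5, 8, 9] / [2, 4, 6] / [7];  Q = [1, 3, 5, 7, 9] / [2, 4, 6] / [8]
Final shape: (5, 3, 1).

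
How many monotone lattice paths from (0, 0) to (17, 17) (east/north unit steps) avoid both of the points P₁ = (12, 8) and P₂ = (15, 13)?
Number of paths = 1625596680

Inclusion–exclusion. Total paths: C(34, 17) = 2333606220. Through P₁: C(20, 12)·C(14, 5) = 252191940. Through P₂: C(28, 15)·C(6, 2) = 561632400. Since P₁ is strictly southwest of P₂, a monotone path through both must visit P₁ then P₂; paths through both = C(20, 12)·C(8, 3)·C(6, 2) = 105814800. Avoid both = 2333606220 − 252191940 − 561632400 + 105814800 = 1625596680.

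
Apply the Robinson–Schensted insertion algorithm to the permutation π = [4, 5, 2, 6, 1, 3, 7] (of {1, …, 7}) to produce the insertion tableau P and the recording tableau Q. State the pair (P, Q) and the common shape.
P = [1, 3, 6, 7] / [2, 5] / [4];  Q = [1, 2, 4, 7] / [3, 6] / [5];  common shape = (4, 2, 1)

Row-insert the values π_1, π_2, … into P one at a time, bumping the leftmost entry strictly greater than the inserted value down to the next row. The recording tableau Q records, in position (i, j), the step at which that cell was added to P.
  Insert 4 (step 1): P = [4];  Q = [1]
  Insert 5 (step 2): P = [4, 5];  Q = [1, 2]
  Insert 2 (step 3): P = [2, 5] / [4];  Q = [1, 2] / [3]
  Insert 6 (step 4): P = [2, 5, 6] / [4];  Q = [1, 2, 4] / [3]
  Insert 1 (step 5): P = [1, 5, 6] / [2] / [4];  Q = [1, 2, 4] / [3] / [5]
  Insert 3 (step 6): P = [1, 3, 6] / [2, 5] / [4];  Q = [1, 2, 4] / [3, 6] / [5]
  Insert 7 (step 7): P = [1, 3, 6, 7] / [2, 5] / [4];  Q = [1, 2, 4, 7] / [3, 6] / [5]
Final shape: (4, 2, 1).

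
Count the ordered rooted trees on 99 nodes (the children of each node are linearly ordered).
C_98 = 57743358069601357782187700608042856334020731624756611000

These ordered rooted trees are counted by the Catalan number C_n = (1/(n + 1)) · C(2n, n). For n = 98: C_98 = (1/99) · C(196, 98) = 5716592448890534420436582360196242777068052430850904489000/99 = 57743358069601357782187700608042856334020731624756611000.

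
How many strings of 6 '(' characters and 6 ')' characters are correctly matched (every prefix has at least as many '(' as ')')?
C_6 = 132

These balanced parentheses are counted by the Catalan number C_n = (1/(n + 1)) · C(2n, n). For n = 6: C_6 = (1/7) · C(12, 6) = 924/7 = 132.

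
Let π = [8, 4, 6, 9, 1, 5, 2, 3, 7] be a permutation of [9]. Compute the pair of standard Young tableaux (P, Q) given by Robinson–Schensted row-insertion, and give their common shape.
P = [1, 2, 3, 7] / [4, 5, 9] / [6] / [8];  Q = [1, 3, 4, 9] / [2, 6, 8] / [5] / [7];  common shape = (4, 3, 1, 1)

Row-insert the values π_1, π_2, … into P one at a time, bumping the leftmost entry strictly greater than the inserted value down to the next row. The recording tableau Q records, in position (i, j), the step at which that cell was added to P.
  Insert 8 (step 1): P = [8];  Q = [1]
  Insert 4 (step 2): P = [4] / [8];  Q = [1] / [2]
  Insert 6 (step 3): P = [4, 6] / [8];  Q = [1, 3] / [2]
  Insert 9 (step 4): P = [4, 6, 9] / [8];  Q = [1, 3, 4] / [2]
  Insert 1 (step 5): P = [1, 6, 9] / [4] / [8];  Q = [1, 3, 4] / [2] / [5]
  Insert 5 (step 6): P = [1, 5, 9] / [4, 6] / [8];  Q = [1, 3, 4] / [2, 6] / [5]
  Insert 2 (step 7): P = [1, 2, 9] / [4, 5] / [6] / [8];  Q = [1, 3, 4] / [2, 6] / [5] / [7]
  Insert 3 (step 8): P = [1, 2, 3] / [4, 5, 9] / [6] / [8];  Q = [1, 3, 4] / [2, 6, 8] / [5] / [7]
  Insert 7 (step 9): P = [1, 2, 3, 7] / [4, 5, 9] / [6] / [8];  Q = [1, 3, 4, 9] / [2, 6, 8] / [5] / [7]
Final shape: (4, 3, 1, 1).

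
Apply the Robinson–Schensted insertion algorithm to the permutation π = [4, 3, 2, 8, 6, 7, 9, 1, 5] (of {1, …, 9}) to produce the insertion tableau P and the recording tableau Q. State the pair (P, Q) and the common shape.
P = [1, 5, 7, 9] / [2, 6] / [3, 8] / [4];  Q = [1, 4, 6, 7] / [2, 5] / [3, 9] / [8];  common shape = (4, 2, 2, 1)

Row-insert the values π_1, π_2, … into P one at a time, bumping the leftmost entry strictly greater than the inserted value down to the next row. The recording tableau Q records, in position (i, j), the step at which that cell was added to P.
  Insert 4 (step 1): P = [4];  Q = [1]
  Insert 3 (step 2): P = [3] / [4];  Q = [1] / [2]
  Insert 2 (step 3): P = [2] / [3] / [4];  Q = [1] / [2] / [3]
  Insert 8 (step 4): P = [2, 8] / [3] / [4];  Q = [1, 4] / [2] / [3]
  Insert 6 (step 5): P = [2, 6] / [3, 8] / [4];  Q = [1, 4] / [2, 5] / [3]
  Insert 7 (step 6): P = [2, 6, 7] / [3, 8] / [4];  Q = [1, 4, 6] / [2, 5] / [3]
  Insert 9 (step 7): P = [2, 6, 7, 9] / [3, 8] / [4];  Q = [1, 4, 6, 7] / [2, 5] / [3]
  Insert 1 (step 8): P = [1, 6, 7, 9] / [2, 8] / [3] / [4];  Q = [1, 4, 6, 7] / [2, 5] / [3] / [8]
  Insert 5 (step 9): P = [1, 5, 7, 9] / [2, 6] / [3, 8] / [4];  Q = [1, 4, 6, 7] / [2, 5] / [3, 9] / [8]
Final shape: (4, 2, 2, 1).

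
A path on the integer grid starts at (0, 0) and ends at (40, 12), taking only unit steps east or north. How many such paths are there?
Number of paths = 206379406870

A monotone lattice path from (0, 0) to (40, 12) consists of 40 east steps and 12 north steps in some order, so it is determined by which 40 of the 52 steps are east. The count is C(52, 40) = 206379406870.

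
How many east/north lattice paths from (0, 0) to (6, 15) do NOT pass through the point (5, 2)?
Number of paths = 53970

Total paths from (0, 0) to (6, 15): C(21, 6) = 54264. Paths through (5, 2): (paths (0, 0) → (5, 2)) × (paths (5, 2) → (6, 15)) = C(7, 5) · C(14, 1) = 21 · 14 = 294. Avoidance count = 54264 − 294 = 53970.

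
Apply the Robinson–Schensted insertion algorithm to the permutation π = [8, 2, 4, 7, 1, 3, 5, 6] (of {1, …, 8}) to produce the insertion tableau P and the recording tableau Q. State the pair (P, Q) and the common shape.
P = [1, 3, 5, 6] / [2, 4, 7] / [8];  Q = [1, 3, 4, 8] / [2, 6, 7] / [5];  common shape = (4, 3, 1)

Row-insert the values π_1, π_2, … into P one at a time, bumping the leftmost entry strictly greater than the inserted value down to the next row. The recording tableau Q records, in position (i, j), the step at which that cell was added to P.
  Insert 8 (step 1): P = [8];  Q = [1]
  Insert 2 (step 2): P = [2] / [8];  Q = [1] / [2]
  Insert 4 (step 3): P = [2, 4] / [8];  Q = [1, 3] / [2]
  Insert 7 (step 4): P = [2, 4, 7] / [8];  Q = [1, 3, 4] / [2]
  Insert 1 (step 5): P = [1, 4, 7] / [2] / [8];  Q = [1, 3, 4] / [2] / [5]
  Insert 3 (step 6): P = [1, 3, 7] / [2, 4] / [8];  Q = [1, 3, 4] / [2, 6] / [5]
  Insert 5 (step 7): P = [1, 3, 5] / [2, 4, 7] / [8];  Q = [1, 3, 4] / [2, 6, 7] / [5]
  Insert 6 (step 8): P = [1, 3, 5, 6] / [2, 4, 7] / [8];  Q = [1, 3, 4, 8] / [2, 6, 7] / [5]
Final shape: (4, 3, 1).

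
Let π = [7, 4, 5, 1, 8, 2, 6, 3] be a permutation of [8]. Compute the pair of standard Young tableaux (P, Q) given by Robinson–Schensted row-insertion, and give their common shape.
P = [1, 2, 3] / [4, 5, 6] / [7, 8];  Q = [1, 3, 5] / [2, 6, 7] / [4, 8];  common shape = (3, 3, 2)

Row-insert the values π_1, π_2, … into P one at a time, bumping the leftmost entry strictly greater than the inserted value down to the next row. The recording tableau Q records, in position (i, j), the step at which that cell was added to P.
  Insert 7 (step 1): P = [7];  Q = [1]
  Insert 4 (step 2): P = [4] / [7];  Q = [1] / [2]
  Insert 5 (step 3): P = [4, 5] / [7];  Q = [1, 3] / [2]
  Insert 1 (step 4): P = [1, 5] / [4] / [7];  Q = [1, 3] / [2] / [4]
  Insert 8 (step 5): P = [1, 5, 8] / [4] / [7];  Q = [1, 3, 5] / [2] / [4]
  Insert 2 (step 6): P = [1, 2, 8] / [4, 5] / [7];  Q = [1, 3, 5] / [2, 6] / [4]
  Insert 6 (step 7): P = [1, 2, 6] / [4, 5, 8] / [7];  Q = [1, 3, 5] / [2, 6, 7] / [4]
  Insert 3 (step 8): P = [1, 2, 3] / [4, 5, 6] / [7, 8];  Q = [1, 3, 5] / [2, 6, 7] / [4, 8]
Final shape: (3, 3, 2).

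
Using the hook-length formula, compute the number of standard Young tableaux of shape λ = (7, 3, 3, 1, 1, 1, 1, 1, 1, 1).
# SYT of shape (7, 3, 3, 1, 1, 1, 1, 1, 1, 1) = 17005950

Hook-length formula: f^λ = n! / Π hook(c), product over all cells c of the Young diagram. For λ = (7, 3, 3, 1, 1, 1, 1, 1, 1, 1), n = 20 boxes. Hook lengths by row (left-to-right, top-to-bottom): [16, 8, 7, 4, 3, 2, 1]; [11, 3, 2]; [10, 2, 1]; [7]; [6]; [5]; [4]; [3]; [2]; [1]. Product of hooks = 143061811200. So f^λ = 20! / 143061811200 = 2432902008176640000 / 143061811200 = 17005950.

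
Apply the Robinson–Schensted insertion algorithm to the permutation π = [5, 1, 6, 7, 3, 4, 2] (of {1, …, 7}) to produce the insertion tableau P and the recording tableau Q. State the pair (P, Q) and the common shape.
P = [1, 2, 4] / [3, 6, 7] / [5];  Q = [1, 3, 4] / [2, 5, 6] / [7];  common shape = (3, 3, 1)

Row-insert the values π_1, π_2, … into P one at a time, bumping the leftmost entry strictly greater than the inserted value down to the next row. The recording tableau Q records, in position (i, j), the step at which that cell was added to P.
  Insert 5 (step 1): P = [5];  Q = [1]
  Insert 1 (step 2): P = [1] / [5];  Q = [1] / [2]
  Insert 6 (step 3): P = [1, 6] / [5];  Q = [1, 3] / [2]
  Insert 7 (step 4): P = [1, 6, 7] / [5];  Q = [1, 3, 4] / [2]
  Insert 3 (step 5): P = [1, 3, 7] / [5, 6];  Q = [1, 3, 4] / [2, 5]
  Insert 4 (step 6): P = [1, 3, 4] / [5, 6, 7];  Q = [1, 3, 4] / [2, 5, 6]
  Insert 2 (step 7): P = [1, 2, 4] / [3, 6, 7] / [5];  Q = [1, 3, 4] / [2, 5, 6] / [7]
Final shape: (3, 3, 1).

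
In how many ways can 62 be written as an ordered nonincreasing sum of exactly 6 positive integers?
p(62, 6 parts) = 14800

Partitions of n into exactly k parts are in bijection with partitions of n − k into at most k parts (subtract 1 from each part). So p(62, exactly 6) = p(56, parts ≤ 6). Computing via the recurrence p(m, j) = p(m, j−1) + p(m−j, j) gives 14800.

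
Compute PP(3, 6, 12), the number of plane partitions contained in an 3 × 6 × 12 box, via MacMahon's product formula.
PP(3, 6, 12) = 99604982880

Evaluate the triple product over i = 1..3, j = 1..6, k = 1..12. The factors are (2/1) · (3/2) · (4/3) · (5/4) · (6/5) · (7/6) · (8/7) · (9/8) · … (216 factors total). The numerators and denominators telescope so the product is an integer; carrying out the multiplication exactly gives PP(3, 6, 12) = 99604982880.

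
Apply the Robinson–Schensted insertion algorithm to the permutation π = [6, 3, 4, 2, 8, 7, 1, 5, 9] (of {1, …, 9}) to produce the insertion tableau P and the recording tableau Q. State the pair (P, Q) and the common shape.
P = [1, 4, 5, 9] / [2, 7] / [3, 8] / [6];  Q = [1, 3, 5, 9] / [2, 6] / [4, 8] / [7];  common shape = (4, 2, 2, 1)

Row-insert the values π_1, π_2, … into P one at a time, bumping the leftmost entry strictly greater than the inserted value down to the next row. The recording tableau Q records, in position (i, j), the step at which that cell was added to P.
  Insert 6 (step 1): P = [6];  Q = [1]
  Insert 3 (step 2): P = [3] / [6];  Q = [1] / [2]
  Insert 4 (step 3): P = [3, 4] / [6];  Q = [1, 3] / [2]
  Insert 2 (step 4): P = [2, 4] / [3] / [6];  Q = [1, 3] / [2] / [4]
  Insert 8 (step 5): P = [2, 4, 8] / [3] / [6];  Q = [1, 3, 5] / [2] / [4]
  Insert 7 (step 6): P = [2, 4, 7] / [3, 8] / [6];  Q = [1, 3, 5] / [2, 6] / [4]
  Insert 1 (step 7): P = [1, 4, 7] / [2, 8] / [3] / [6];  Q = [1, 3, 5] / [2, 6] / [4] / [7]
  Insert 5 (step 8): P = [1, 4, 5] / [2, 7] / [3, 8] / [6];  Q = [1, 3, 5] / [2, 6] / [4, 8] / [7]
  Insert 9 (step 9): P = [1, 4, 5, 9] / [2, 7] / [3, 8] / [6];  Q = [1, 3, 5, 9] / [2, 6] / [4, 8] / [7]
Final shape: (4, 2, 2, 1).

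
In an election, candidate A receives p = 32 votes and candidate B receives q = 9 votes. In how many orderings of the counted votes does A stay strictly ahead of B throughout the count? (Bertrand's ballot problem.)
Strict-lead orderings = 196534195

Total orderings of the 41 votes with 32 for A: C(41, 32) = 350343565. By the Bertrand ballot formula (Cycle Lemma / reflection principle), the number of orderings in which A is strictly ahead of B throughout is (p − q)/(p + q) · C(p + q, p) = (32 − 9)/(32 + 9) · 350343565 = 196534195.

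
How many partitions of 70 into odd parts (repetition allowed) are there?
p_odd(70) = 29927

Enumerate partitions using only odd parts via the recurrence o(n, m) = o(n, m−2) + o(n−m, m) over odd m, starting from the largest odd part ≤ n. This gives p_odd(70) = 29927. (Euler's theorem: equals the count of distinct-part partitions.)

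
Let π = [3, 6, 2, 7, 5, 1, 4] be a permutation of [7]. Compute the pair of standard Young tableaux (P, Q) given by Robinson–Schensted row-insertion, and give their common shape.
P = [1, 4, 7] / [2, 5] / [3, 6];  Q = [1, 2, 4] / [3, 5] / [6, 7];  common shape = (3, 2, 2)

Row-insert the values π_1, π_2, … into P one at a time, bumping the leftmost entry strictly greater than the inserted value down to the next row. The recording tableau Q records, in position (i, j), the step at which that cell was added to P.
  Insert 3 (step 1): P = [3];  Q = [1]
  Insert 6 (step 2): P = [3, 6];  Q = [1, 2]
  Insert 2 (step 3): P = [2, 6] / [3];  Q = [1, 2] / [3]
  Insert 7 (step 4): P = [2, 6, 7] / [3];  Q = [1, 2, 4] / [3]
  Insert 5 (step 5): P = [2, 5, 7] / [3, 6];  Q = [1, 2, 4] / [3, 5]
  Insert 1 (step 6): P = [1, 5, 7] / [2, 6] / [3];  Q = [1, 2, 4] / [3, 5] / [6]
  Insert 4 (step 7): P = [1, 4, 7] / [2, 5] / [3, 6];  Q = [1, 2, 4] / [3, 5] / [6, 7]
Final shape: (3, 2, 2).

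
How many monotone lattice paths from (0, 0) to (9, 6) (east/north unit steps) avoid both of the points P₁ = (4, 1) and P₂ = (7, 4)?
Number of paths = 2365

Inclusion–exclusion. Total paths: C(15, 9) = 5005. Through P₁: C(5, 4)·C(10, 5) = 1260. Through P₂: C(11, 7)·C(4, 2) = 1980. Since P₁ is strictly southwest of P₂, a monotone path through both must visit P₁ then P₂; paths through both = C(5, 4)·C(6, 3)·C(4, 2) = 600. Avoid both = 5005 − 1260 − 1980 + 600 = 2365.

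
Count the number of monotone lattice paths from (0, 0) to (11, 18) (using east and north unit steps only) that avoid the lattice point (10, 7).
Number of paths = 34363914

Total paths from (0, 0) to (11, 18): C(29, 11) = 34597290. Paths through (10, 7): (paths (0, 0) → (10, 7)) × (paths (10, 7) → (11, 18)) = C(17, 10) · C(12, 1) = 19448 · 12 = 233376. Avoidance count = 34597290 − 233376 = 34363914.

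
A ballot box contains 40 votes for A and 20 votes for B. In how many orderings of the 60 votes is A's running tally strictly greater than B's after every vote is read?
Strict-lead orderings = 1397281501935165

Total orderings of the 60 votes with 40 for A: C(60, 40) = 4191844505805495. By the Bertrand ballot formula (Cycle Lemma / reflection principle), the number of orderings in which A is strictly ahead of B throughout is (p − q)/(p + q) · C(p + q, p) = (40 − 20)/(40 + 20) · 4191844505805495 = 1397281501935165.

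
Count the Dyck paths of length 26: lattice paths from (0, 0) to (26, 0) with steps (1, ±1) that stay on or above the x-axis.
C_13 = 742900

These Dyck paths are counted by the Catalan number C_n = (1/(n + 1)) · C(2n, n). For n = 13: C_13 = (1/14) · C(26, 13) = 10400600/14 = 742900.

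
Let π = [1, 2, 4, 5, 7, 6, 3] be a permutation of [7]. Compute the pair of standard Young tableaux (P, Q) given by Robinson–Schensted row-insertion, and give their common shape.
P = [1, 2, 3, 5, 6] / [4] / [7];  Q = [1, 2, 3, 4, 5] / [6] / [7];  common shape = (5, 1, 1)

Row-insert the values π_1, π_2, … into P one at a time, bumping the leftmost entry strictly greater than the inserted value down to the next row. The recording tableau Q records, in position (i, j), the step at which that cell was added to P.
  Insert 1 (step 1): P = [1];  Q = [1]
  Insert 2 (step 2): P = [1, 2];  Q = [1, 2]
  Insert 4 (step 3): P = [1, 2, 4];  Q = [1, 2, 3]
  Insert 5 (step 4): P = [1, 2, 4, 5];  Q = [1, 2, 3, 4]
  Insert 7 (step 5): P = [1, 2, 4, 5, 7];  Q = [1, 2, 3, 4, 5]
  Insert 6 (step 6): P = [1, 2, 4, 5, 6] / [7];  Q = [1, 2, 3, 4, 5] / [6]
  Insert 3 (step 7): P = [1, 2, 3, 5, 6] / [4] / [7];  Q = [1, 2, 3, 4, 5] / [6] / [7]
Final shape: (5, 1, 1).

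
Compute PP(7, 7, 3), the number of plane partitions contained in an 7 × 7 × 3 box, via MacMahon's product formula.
PP(7, 7, 3) = 877262100

Evaluate the triple product over i = 1..7, j = 1..7, k = 1..3. The factors are (2/1) · (3/2) · (4/3) · (3/2) · (4/3) · (5/4) · (4/3) · (5/4) · … (147 factors total). The numerators and denominators telescope so the product is an integer; carrying out the multiplication exactly gives PP(7, 7, 3) = 877262100.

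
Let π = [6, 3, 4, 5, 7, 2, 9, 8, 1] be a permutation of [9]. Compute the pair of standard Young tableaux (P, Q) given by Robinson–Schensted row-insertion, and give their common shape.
P = [1, 4, 5, 7, 8] / [2, 9] / [3] / [6];  Q = [1, 3, 4, 5, 7] / [2, 8] / [6] / [9];  common shape = (5, 2, 1, 1)

Row-insert the values π_1, π_2, … into P one at a time, bumping the leftmost entry strictly greater than the inserted value down to the next row. The recording tableau Q records, in position (i, j), the step at which that cell was added to P.
  Insert 6 (step 1): P = [6];  Q = [1]
  Insert 3 (step 2): P = [3] / [6];  Q = [1] / [2]
  Insert 4 (step 3): P = [3, 4] / [6];  Q = [1, 3] / [2]
  Insert 5 (step 4): P = [3, 4, 5] / [6];  Q = [1, 3, 4] / [2]
  Insert 7 (step 5): P = [3, 4, 5, 7] / [6];  Q = [1, 3, 4, 5] / [2]
  Insert 2 (step 6): P = [2, 4, 5, 7] / [3] / [6];  Q = [1, 3, 4, 5] / [2] / [6]
  Insert 9 (step 7): P = [2, 4, 5, 7, 9] / [3] / [6];  Q = [1, 3, 4, 5, 7] / [2] / [6]
  Insert 8 (step 8): P = [2, 4, 5, 7, 8] / [3, 9] / [6];  Q = [1, 3, 4, 5, 7] / [2, 8] / [6]
  Insert 1 (step 9): P = [1, 4, 5, 7, 8] / [2, 9] / [3] / [6];  Q = [1, 3, 4, 5, 7] / [2, 8] / [6] / [9]
Final shape: (5, 2, 1, 1).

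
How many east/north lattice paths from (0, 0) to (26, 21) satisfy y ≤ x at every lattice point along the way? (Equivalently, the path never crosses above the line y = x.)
Number of paths = 2789279908316

By the reflection principle (André's argument), the number of monotone paths to (26, 21) with n ≤ m that never go above y = x is C(47, 26) − C(47, 27) = 12551759587422 − 9762479679106 = 2789279908316.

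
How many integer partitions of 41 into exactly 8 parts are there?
p(41, 8 parts) = 3828

Partitions of n into exactly k parts are in bijection with partitions of n − k into at most k parts (subtract 1 from each part). So p(41, exactly 8) = p(33, parts ≤ 8). Computing via the recurrence p(m, j) = p(m, j−1) + p(m−j, j) gives 3828.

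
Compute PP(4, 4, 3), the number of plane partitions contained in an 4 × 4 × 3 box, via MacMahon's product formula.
PP(4, 4, 3) = 24696

Evaluate the triple product over i = 1..4, j = 1..4, k = 1..3. The factors are (2/1) · (3/2) · (4/3) · (3/2) · (4/3) · (5/4) · (4/3) · (5/4) · … (48 factors total). The numerators and denominators telescope so the product is an integer; carrying out the multiplication exactly gives PP(4, 4, 3) = 24696.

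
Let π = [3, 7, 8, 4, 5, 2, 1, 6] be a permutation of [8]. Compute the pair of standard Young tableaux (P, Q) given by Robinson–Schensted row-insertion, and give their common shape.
P = [1, 4, 5, 6] / [2, 8] / [3] / [7];  Q = [1, 2, 3, 8] / [4, 5] / [6] / [7];  common shape = (4, 2, 1, 1)

Row-insert the values π_1, π_2, … into P one at a time, bumping the leftmost entry strictly greater than the inserted value down to the next row. The recording tableau Q records, in position (i, j), the step at which that cell was added to P.
  Insert 3 (step 1): P = [3];  Q = [1]
  Insert 7 (step 2): P = [3, 7];  Q = [1, 2]
  Insert 8 (step 3): P = [3, 7, 8];  Q = [1, 2, 3]
  Insert 4 (step 4): P = [3, 4, 8] / [7];  Q = [1, 2, 3] / [4]
  Insert 5 (step 5): P = [3, 4, 5] / [7, 8];  Q = [1, 2, 3] / [4, 5]
  Insert 2 (step 6): P = [2, 4, 5] / [3, 8] / [7];  Q = [1, 2, 3] / [4, 5] / [6]
  Insert 1 (step 7): P = [1, 4, 5] / [2, 8] / [3] / [7];  Q = [1, 2, 3] / [4, 5] / [6] / [7]
  Insert 6 (step 8): P = [1, 4, 5, 6] / [2, 8] / [3] / [7];  Q = [1, 2, 3, 8] / [4, 5] / [6] / [7]
Final shape: (4, 2, 1, 1).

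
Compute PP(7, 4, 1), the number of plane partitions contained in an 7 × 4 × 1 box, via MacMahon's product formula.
PP(7, 4, 1) = 330

Evaluate the triple product over i = 1..7, j = 1..4, k = 1..1. The factors are (2/1) · (3/2) · (4/3) · (5/4) · (3/2) · (4/3) · (5/4) · (6/5) · … (28 factors total). The numerators and denominators telescope so the product is an integer; carrying out the multiplication exactly gives PP(7, 4, 1) = 330.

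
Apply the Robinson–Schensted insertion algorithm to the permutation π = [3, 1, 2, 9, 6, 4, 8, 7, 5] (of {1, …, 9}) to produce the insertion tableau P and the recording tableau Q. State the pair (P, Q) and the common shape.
P = [1, 2, 4, 5] / [3, 6, 7] / [8] / [9];  Q = [1, 3, 4, 7] / [2, 5, 8] / [6] / [9];  common shape = (4, 3, 1, 1)

Row-insert the values π_1, π_2, … into P one at a time, bumping the leftmost entry strictly greater than the inserted value down to the next row. The recording tableau Q records, in position (i, j), the step at which that cell was added to P.
  Insert 3 (step 1): P = [3];  Q = [1]
  Insert 1 (step 2): P = [1] / [3];  Q = [1] / [2]
  Insert 2 (step 3): P = [1, 2] / [3];  Q = [1, 3] / [2]
  Insert 9 (step 4): P = [1, 2, 9] / [3];  Q = [1, 3, 4] / [2]
  Insert 6 (step 5): P = [1, 2, 6] / [3, 9];  Q = [1, 3, 4] / [2, 5]
  Insert 4 (step 6): P = [1, 2, 4] / [3, 6] / [9];  Q = [1, 3, 4] / [2, 5] / [6]
  Insert 8 (step 7): P = [1, 2, 4, 8] / [3, 6] / [9];  Q = [1, 3, 4, 7] / [2, 5] / [6]
  Insert 7 (step 8): P = [1, 2, 4, 7] / [3, 6, 8] / [9];  Q = [1, 3, 4, 7] / [2, 5, 8] / [6]
  Insert 5 (step 9): P = [1, 2, 4, 5] / [3, 6, 7] / [8] / [9];  Q = [1, 3, 4, 7] / [2, 5, 8] / [6] / [9]
Final shape: (4, 3, 1, 1).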